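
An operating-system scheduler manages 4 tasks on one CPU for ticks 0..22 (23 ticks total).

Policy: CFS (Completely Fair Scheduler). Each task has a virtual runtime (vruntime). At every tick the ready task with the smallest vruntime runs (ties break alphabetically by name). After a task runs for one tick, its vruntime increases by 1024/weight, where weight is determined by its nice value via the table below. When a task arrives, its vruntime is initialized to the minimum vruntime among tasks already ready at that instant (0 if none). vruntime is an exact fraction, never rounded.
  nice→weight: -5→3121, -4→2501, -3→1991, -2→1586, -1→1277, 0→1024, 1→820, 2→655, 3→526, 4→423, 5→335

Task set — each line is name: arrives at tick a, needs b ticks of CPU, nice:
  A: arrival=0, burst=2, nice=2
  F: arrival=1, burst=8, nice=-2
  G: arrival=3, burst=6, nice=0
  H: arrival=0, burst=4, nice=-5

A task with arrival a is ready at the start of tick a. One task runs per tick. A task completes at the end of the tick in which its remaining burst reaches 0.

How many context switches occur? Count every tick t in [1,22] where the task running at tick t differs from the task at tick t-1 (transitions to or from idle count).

context switches = 18

t=0: vr[A=0 H=0] → run A
t=1: vr[A=1024/655 F=0 H=0] → run F
t=2: vr[A=1024/655 F=512/793 H=0] → run H
t=3: vr[A=1024/655 F=512/793 G=1024/3121 H=1024/3121] → run G
t=4: vr[A=1024/655 F=512/793 G=4145/3121 H=1024/3121] → run H
t=5: vr[A=1024/655 F=512/793 G=4145/3121 H=2048/3121] → run F
t=6: vr[A=1024/655 F=1024/793 G=4145/3121 H=2048/3121] → run H
t=7: vr[A=1024/655 F=1024/793 G=4145/3121 H=3072/3121] → run H
t=8: vr[A=1024/655 F=1024/793 G=4145/3121] → run F
t=9: vr[A=1024/655 F=1536/793 G=4145/3121] → run G
t=10: vr[A=1024/655 F=1536/793 G=7266/3121] → run A
t=11: vr[F=1536/793 G=7266/3121] → run F
t=12: vr[F=2048/793 G=7266/3121] → run G
t=13: vr[F=2048/793 G=10387/3121] → run F
t=14: vr[F=2560/793 G=10387/3121] → run F
t=15: vr[F=3072/793 G=10387/3121] → run G
t=16: vr[F=3072/793 G=13508/3121] → run F
t=17: vr[F=3584/793 G=13508/3121] → run G
t=18: vr[F=3584/793 G=16629/3121] → run F
t=19: vr[G=16629/3121] → run G
t=20: (idle)
t=21: (idle)
t=22: (idle)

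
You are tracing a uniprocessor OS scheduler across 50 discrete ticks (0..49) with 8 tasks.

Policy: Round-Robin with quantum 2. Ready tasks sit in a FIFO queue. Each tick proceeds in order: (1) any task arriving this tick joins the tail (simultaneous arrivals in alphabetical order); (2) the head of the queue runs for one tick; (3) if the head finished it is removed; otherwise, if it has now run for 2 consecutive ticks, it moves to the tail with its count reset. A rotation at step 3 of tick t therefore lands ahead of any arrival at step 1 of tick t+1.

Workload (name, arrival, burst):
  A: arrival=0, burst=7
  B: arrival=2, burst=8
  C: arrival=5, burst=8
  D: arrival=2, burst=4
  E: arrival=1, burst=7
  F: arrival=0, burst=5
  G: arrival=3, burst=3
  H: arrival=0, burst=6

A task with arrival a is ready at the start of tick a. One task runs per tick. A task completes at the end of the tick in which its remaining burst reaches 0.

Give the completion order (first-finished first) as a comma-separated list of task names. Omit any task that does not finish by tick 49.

completion order = D, G, F, H, A, E, B, C

t=0: queue=[A,F,H] q_used=0 → run A
t=1: queue=[A,F,H,E] q_used=1 → run A
t=2: queue=[F,H,E,A,B,D] q_used=0 → run F
t=3: queue=[F,H,E,A,B,D,G] q_used=1 → run F
t=4: queue=[H,E,A,B,D,G,F] q_used=0 → run H
t=5: queue=[H,E,A,B,D,G,F,C] q_used=1 → run H
t=6: queue=[E,A,B,D,G,F,C,H] q_used=0 → run E
t=7: queue=[E,A,B,D,G,F,C,H] q_used=1 → run E
t=8: queue=[A,B,D,G,F,C,H,E] q_used=0 → run A
t=9: queue=[A,B,D,G,F,C,H,E] q_used=1 → run A
t=10: queue=[B,D,G,F,C,H,E,A] q_used=0 → run B
t=11: queue=[B,D,G,F,C,H,E,A] q_used=1 → run B
t=12: queue=[D,G,F,C,H,E,A,B] q_used=0 → run D
t=13: queue=[D,G,F,C,H,E,A,B] q_used=1 → run D
t=14: queue=[G,F,C,H,E,A,B,D] q_used=0 → run G
t=15: queue=[G,F,C,H,E,A,B,D] q_used=1 → run G
t=16: queue=[F,C,H,E,A,B,D,G] q_used=0 → run F
t=17: queue=[F,C,H,E,A,B,D,G] q_used=1 → run F
t=18: queue=[C,H,E,A,B,D,G,F] q_used=0 → run C
t=19: queue=[C,H,E,A,B,D,G,F] q_used=1 → run C
t=20: queue=[H,E,A,B,D,G,F,C] q_used=0 → run H
t=21: queue=[H,E,A,B,D,G,F,C] q_used=1 → run H
t=22: queue=[E,A,B,D,G,F,C,H] q_used=0 → run E
t=23: queue=[E,A,B,D,G,F,C,H] q_used=1 → run E
t=24: queue=[A,B,D,G,F,C,H,E] q_used=0 → run A
t=25: queue=[A,B,D,G,F,C,H,E] q_used=1 → run A
t=26: queue=[B,D,G,F,C,H,E,A] q_used=0 → run B
t=27: queue=[B,D,G,F,C,H,E,A] q_used=1 → run B
t=28: queue=[D,G,F,C,H,E,A,B] q_used=0 → run D
t=29: queue=[D,G,F,C,H,E,A,B] q_used=1 → run D
t=30: queue=[G,F,C,H,E,A,B] q_used=0 → run G
t=31: queue=[F,C,H,E,A,B] q_used=0 → run F
t=32: queue=[C,H,E,A,B] q_used=0 → run C
t=33: queue=[C,H,E,A,B] q_used=1 → run C
t=34: queue=[H,E,A,B,C] q_used=0 → run H
t=35: queue=[H,E,A,B,C] q_used=1 → run H
t=36: queue=[E,A,B,C] q_used=0 → run E
t=37: queue=[E,A,B,C] q_used=1 → run E
t=38: queue=[A,B,C,E] q_used=0 → run A
t=39: queue=[B,C,E] q_used=0 → run B
t=40: queue=[B,C,E] q_used=1 → run B
t=41: queue=[C,E,B] q_used=0 → run C
t=42: queue=[C,E,B] q_used=1 → run C
t=43: queue=[E,B,C] q_used=0 → run E
t=44: queue=[B,C] q_used=0 → run B
t=45: queue=[B,C] q_used=1 → run B
t=46: queue=[C] q_used=0 → run C
t=47: queue=[C] q_used=1 → run C
t=48: (idle)
t=49: (idle)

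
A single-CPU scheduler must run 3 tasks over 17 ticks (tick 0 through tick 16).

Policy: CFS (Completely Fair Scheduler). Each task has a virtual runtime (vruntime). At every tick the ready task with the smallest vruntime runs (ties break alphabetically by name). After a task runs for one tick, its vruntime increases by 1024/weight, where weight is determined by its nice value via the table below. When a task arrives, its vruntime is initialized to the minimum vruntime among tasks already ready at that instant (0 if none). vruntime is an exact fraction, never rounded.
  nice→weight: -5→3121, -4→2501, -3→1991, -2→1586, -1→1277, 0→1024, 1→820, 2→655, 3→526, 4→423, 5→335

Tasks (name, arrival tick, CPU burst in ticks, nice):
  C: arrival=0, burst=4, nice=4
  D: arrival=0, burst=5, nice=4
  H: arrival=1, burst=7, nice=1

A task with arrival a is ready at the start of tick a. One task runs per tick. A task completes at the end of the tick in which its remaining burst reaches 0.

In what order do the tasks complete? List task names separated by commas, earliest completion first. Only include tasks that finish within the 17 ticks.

completion order = C, H, D

t=0: vr[C=0 D=0] → run C
t=1: vr[C=1024/423 D=0 H=0] → run D
t=2: vr[C=1024/423 D=1024/423 H=0] → run H
t=3: vr[C=1024/423 D=1024/423 H=256/205] → run H
t=4: vr[C=1024/423 D=1024/423 H=512/205] → run C
t=5: vr[C=2048/423 D=1024/423 H=512/205] → run D
t=6: vr[C=2048/423 D=2048/423 H=512/205] → run H
t=7: vr[C=2048/423 D=2048/423 H=768/205] → run H
t=8: vr[C=2048/423 D=2048/423 H=1024/205] → run C
t=9: vr[C=1024/141 D=2048/423 H=1024/205] → run D
t=10: vr[C=1024/141 D=1024/141 H=1024/205] → run H
t=11: vr[C=1024/141 D=1024/141 H=256/41] → run H
t=12: vr[C=1024/141 D=1024/141 H=1536/205] → run C
t=13: vr[D=1024/141 H=1536/205] → run D
t=14: vr[D=4096/423 H=1536/205] → run H
t=15: vr[D=4096/423] → run D
t=16: (idle)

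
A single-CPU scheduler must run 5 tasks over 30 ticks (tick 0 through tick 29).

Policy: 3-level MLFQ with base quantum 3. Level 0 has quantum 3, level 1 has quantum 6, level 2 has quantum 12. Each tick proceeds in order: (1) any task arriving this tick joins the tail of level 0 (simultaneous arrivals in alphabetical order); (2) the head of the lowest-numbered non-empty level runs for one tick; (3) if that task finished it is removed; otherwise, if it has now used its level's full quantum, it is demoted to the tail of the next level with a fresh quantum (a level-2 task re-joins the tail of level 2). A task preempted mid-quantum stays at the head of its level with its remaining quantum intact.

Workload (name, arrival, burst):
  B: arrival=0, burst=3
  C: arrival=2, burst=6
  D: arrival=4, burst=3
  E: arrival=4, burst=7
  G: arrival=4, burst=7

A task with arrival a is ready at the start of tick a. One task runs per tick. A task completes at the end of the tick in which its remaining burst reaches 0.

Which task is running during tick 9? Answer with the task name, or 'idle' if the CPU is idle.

running at tick 9 = E

t=0: L0/L1/L2 = B/-/- → run B
t=1: L0/L1/L2 = B/-/- → run B
t=2: L0/L1/L2 = BC/-/- → run B
t=3: L0/L1/L2 = C/-/- → run C
t=4: L0/L1/L2 = CDEG/-/- → run C
t=5: L0/L1/L2 = CDEG/-/- → run C
t=6: L0/L1/L2 = DEG/C/- → run D
t=7: L0/L1/L2 = DEG/C/- → run D
t=8: L0/L1/L2 = DEG/C/- → run D
t=9: L0/L1/L2 = EG/C/- → run E
t=10: L0/L1/L2 = EG/C/- → run E
t=11: L0/L1/L2 = EG/C/- → run E
t=12: L0/L1/L2 = G/CE/- → run G
t=13: L0/L1/L2 = G/CE/- → run G
t=14: L0/L1/L2 = G/CE/- → run G
t=15: L0/L1/L2 = -/CEG/- → run C
t=16: L0/L1/L2 = -/CEG/- → run C
t=17: L0/L1/L2 = -/CEG/- → run C
t=18: L0/L1/L2 = -/EG/- → run E
t=19: L0/L1/L2 = -/EG/- → run E
t=20: L0/L1/L2 = -/EG/- → run E
t=21: L0/L1/L2 = -/EG/- → run E
t=22: L0/L1/L2 = -/G/- → run G
t=23: L0/L1/L2 = -/G/- → run G
t=24: L0/L1/L2 = -/G/- → run G
t=25: L0/L1/L2 = -/G/- → run G
t=26: (idle)
t=27: (idle)
t=28: (idle)
t=29: (idle)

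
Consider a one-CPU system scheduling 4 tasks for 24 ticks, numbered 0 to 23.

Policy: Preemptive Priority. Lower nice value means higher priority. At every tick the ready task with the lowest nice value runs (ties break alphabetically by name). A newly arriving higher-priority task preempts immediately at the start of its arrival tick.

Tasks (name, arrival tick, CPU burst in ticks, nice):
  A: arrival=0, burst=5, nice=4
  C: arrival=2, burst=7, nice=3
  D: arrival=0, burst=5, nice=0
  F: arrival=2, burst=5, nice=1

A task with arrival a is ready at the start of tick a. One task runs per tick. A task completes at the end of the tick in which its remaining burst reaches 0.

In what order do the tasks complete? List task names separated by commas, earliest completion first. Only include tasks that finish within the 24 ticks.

t=0: ready={A,D} → run D
t=1: ready={A,D} → run D
t=2: ready={A,C,D,F} → run D
t=3: ready={A,C,D,F} → run D
t=4: ready={A,C,D,F} → run D
t=5: ready={A,C,F} → run F
t=6: ready={A,C,F} → run F
t=7: ready={A,C,F} → run F
t=8: ready={A,C,F} → run F
t=9: ready={A,C,F} → run F
t=10: ready={A,C} → run C
t=11: ready={A,C} → run C
t=12: ready={A,C} → run C
t=13: ready={A,C} → run C
t=14: ready={A,C} → run C
t=15: ready={A,C} → run C
t=16: ready={A,C} → run C
t=17: ready={A} → run A
t=18: ready={A} → run A
t=19: ready={A} → run A
t=20: ready={A} → run A
t=21: ready={A} → run A
t=22: (idle)
t=23: (idle)

completion order = D, F, C, A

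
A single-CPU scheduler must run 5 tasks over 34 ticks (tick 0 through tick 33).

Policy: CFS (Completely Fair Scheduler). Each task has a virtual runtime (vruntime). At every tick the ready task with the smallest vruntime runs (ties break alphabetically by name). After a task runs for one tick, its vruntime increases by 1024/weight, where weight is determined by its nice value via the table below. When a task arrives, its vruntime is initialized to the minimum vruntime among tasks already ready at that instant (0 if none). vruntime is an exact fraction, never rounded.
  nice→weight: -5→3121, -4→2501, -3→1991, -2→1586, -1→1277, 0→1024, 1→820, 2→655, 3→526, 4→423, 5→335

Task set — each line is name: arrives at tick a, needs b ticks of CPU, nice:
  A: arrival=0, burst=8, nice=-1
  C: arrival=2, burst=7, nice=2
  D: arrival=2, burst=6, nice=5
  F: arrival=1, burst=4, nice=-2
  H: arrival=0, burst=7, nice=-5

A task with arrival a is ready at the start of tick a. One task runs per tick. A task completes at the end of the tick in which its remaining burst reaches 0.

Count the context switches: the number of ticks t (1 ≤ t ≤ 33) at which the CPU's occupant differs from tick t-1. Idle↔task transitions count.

t=0: vr[A=0 H=0] → run A
t=1: vr[A=1024/1277 F=0 H=0] → run F
t=2: vr[A=1024/1277 C=0 D=0 F=512/793 H=0] → run C
t=3: vr[A=1024/1277 C=1024/655 D=0 F=512/793 H=0] → run D
t=4: vr[A=1024/1277 C=1024/655 D=1024/335 F=512/793 H=0] → run H
t=5: vr[A=1024/1277 C=1024/655 D=1024/335 F=512/793 H=1024/3121] → run H
t=6: vr[A=1024/1277 C=1024/655 D=1024/335 F=512/793 H=2048/3121] → run F
t=7: vr[A=1024/1277 C=1024/655 D=1024/335 F=1024/793 H=2048/3121] → run H
t=8: vr[A=1024/1277 C=1024/655 D=1024/335 F=1024/793 H=3072/3121] → run A
t=9: vr[A=2048/1277 C=1024/655 D=1024/335 F=1024/793 H=3072/3121] → run H
t=10: vr[A=2048/1277 C=1024/655 D=1024/335 F=1024/793 H=4096/3121] → run F
t=11: vr[A=2048/1277 C=1024/655 D=1024/335 F=1536/793 H=4096/3121] → run H
t=12: vr[A=2048/1277 C=1024/655 D=1024/335 F=1536/793 H=5120/3121] → run C
t=13: vr[A=2048/1277 C=2048/655 D=1024/335 F=1536/793 H=5120/3121] → run A
t=14: vr[A=3072/1277 C=2048/655 D=1024/335 F=1536/793 H=5120/3121] → run H
t=15: vr[A=3072/1277 C=2048/655 D=1024/335 F=1536/793 H=6144/3121] → run F
t=16: vr[A=3072/1277 C=2048/655 D=1024/335 H=6144/3121] → run H
t=17: vr[A=3072/1277 C=2048/655 D=1024/335] → run A
t=18: vr[A=4096/1277 C=2048/655 D=1024/335] → run D
t=19: vr[A=4096/1277 C=2048/655 D=2048/335] → run C
t=20: vr[A=4096/1277 C=3072/655 D=2048/335] → run A
t=21: vr[A=5120/1277 C=3072/655 D=2048/335] → run A
t=22: vr[A=6144/1277 C=3072/655 D=2048/335] → run C
t=23: vr[A=6144/1277 C=4096/655 D=2048/335] → run A
t=24: vr[A=7168/1277 C=4096/655 D=2048/335] → run A
t=25: vr[C=4096/655 D=2048/335] → run D
t=26: vr[C=4096/655 D=3072/335] → run C
t=27: vr[C=1024/131 D=3072/335] → run C
t=28: vr[C=6144/655 D=3072/335] → run D
t=29: vr[C=6144/655 D=4096/335] → run C
t=30: vr[D=4096/335] → run D
t=31: vr[D=1024/67] → run D
t=32: (idle)
t=33: (idle)

context switches = 27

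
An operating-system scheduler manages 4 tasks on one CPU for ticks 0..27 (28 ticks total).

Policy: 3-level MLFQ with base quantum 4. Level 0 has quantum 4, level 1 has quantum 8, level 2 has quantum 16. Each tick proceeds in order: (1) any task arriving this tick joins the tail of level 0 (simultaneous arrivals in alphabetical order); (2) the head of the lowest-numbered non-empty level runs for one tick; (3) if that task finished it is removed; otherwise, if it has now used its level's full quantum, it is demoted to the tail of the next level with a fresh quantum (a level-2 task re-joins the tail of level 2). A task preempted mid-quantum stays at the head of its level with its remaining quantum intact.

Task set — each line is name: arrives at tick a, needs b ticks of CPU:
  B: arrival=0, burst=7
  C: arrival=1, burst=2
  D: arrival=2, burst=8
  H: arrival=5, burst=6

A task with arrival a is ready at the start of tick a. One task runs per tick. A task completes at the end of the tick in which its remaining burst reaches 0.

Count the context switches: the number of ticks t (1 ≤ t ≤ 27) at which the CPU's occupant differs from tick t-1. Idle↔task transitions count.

t=0: L0/L1/L2 = B/-/- → run B
t=1: L0/L1/L2 = BC/-/- → run B
t=2: L0/L1/L2 = BCD/-/- → run B
t=3: L0/L1/L2 = BCD/-/- → run B
t=4: L0/L1/L2 = CD/B/- → run C
t=5: L0/L1/L2 = CDH/B/- → run C
t=6: L0/L1/L2 = DH/B/- → run D
t=7: L0/L1/L2 = DH/B/- → run D
t=8: L0/L1/L2 = DH/B/- → run D
t=9: L0/L1/L2 = DH/B/- → run D
t=10: L0/L1/L2 = H/BD/- → run H
t=11: L0/L1/L2 = H/BD/- → run H
t=12: L0/L1/L2 = H/BD/- → run H
t=13: L0/L1/L2 = H/BD/- → run H
t=14: L0/L1/L2 = -/BDH/- → run B
t=15: L0/L1/L2 = -/BDH/- → run B
t=16: L0/L1/L2 = -/BDH/- → run B
t=17: L0/L1/L2 = -/DH/- → run D
t=18: L0/L1/L2 = -/DH/- → run D
t=19: L0/L1/L2 = -/DH/- → run D
t=20: L0/L1/L2 = -/DH/- → run D
t=21: L0/L1/L2 = -/H/- → run H
t=22: L0/L1/L2 = -/H/- → run H
t=23: (idle)
t=24: (idle)
t=25: (idle)
t=26: (idle)
t=27: (idle)

context switches = 7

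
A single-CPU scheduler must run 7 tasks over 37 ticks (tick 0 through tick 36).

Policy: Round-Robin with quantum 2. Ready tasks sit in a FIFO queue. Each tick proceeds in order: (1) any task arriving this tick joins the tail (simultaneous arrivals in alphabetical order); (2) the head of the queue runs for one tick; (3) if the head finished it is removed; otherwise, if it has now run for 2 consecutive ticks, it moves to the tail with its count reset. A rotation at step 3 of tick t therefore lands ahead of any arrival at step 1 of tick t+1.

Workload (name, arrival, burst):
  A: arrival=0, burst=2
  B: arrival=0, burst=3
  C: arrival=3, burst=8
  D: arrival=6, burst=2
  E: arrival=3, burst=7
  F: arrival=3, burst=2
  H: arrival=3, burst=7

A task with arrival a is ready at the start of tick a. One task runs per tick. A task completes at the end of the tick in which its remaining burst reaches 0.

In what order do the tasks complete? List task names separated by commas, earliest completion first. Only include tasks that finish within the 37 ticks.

t=0: queue=[A,B] q_used=0 → run A
t=1: queue=[A,B] q_used=1 → run A
t=2: queue=[B] q_used=0 → run B
t=3: queue=[B,C,E,F,H] q_used=1 → run B
t=4: queue=[C,E,F,H,B] q_used=0 → run C
t=5: queue=[C,E,F,H,B] q_used=1 → run C
t=6: queue=[E,F,H,B,C,D] q_used=0 → run E
t=7: queue=[E,F,H,B,C,D] q_used=1 → run E
t=8: queue=[F,H,B,C,D,E] q_used=0 → run F
t=9: queue=[F,H,B,C,D,E] q_used=1 → run F
t=10: queue=[H,B,C,D,E] q_used=0 → run H
t=11: queue=[H,B,C,D,E] q_used=1 → run H
t=12: queue=[B,C,D,E,H] q_used=0 → run B
t=13: queue=[C,D,E,H] q_used=0 → run C
t=14: queue=[C,D,E,H] q_used=1 → run C
t=15: queue=[D,E,H,C] q_used=0 → run D
t=16: queue=[D,E,H,C] q_used=1 → run D
t=17: queue=[E,H,C] q_used=0 → run E
t=18: queue=[E,H,C] q_used=1 → run E
t=19: queue=[H,C,E] q_used=0 → run H
t=20: queue=[H,C,E] q_used=1 → run H
t=21: queue=[C,E,H] q_used=0 → run C
t=22: queue=[C,E,H] q_used=1 → run C
t=23: queue=[E,H,C] q_used=0 → run E
t=24: queue=[E,H,C] q_used=1 → run E
t=25: queue=[H,C,E] q_used=0 → run H
t=26: queue=[H,C,E] q_used=1 → run H
t=27: queue=[C,E,H] q_used=0 → run C
t=28: queue=[C,E,H] q_used=1 → run C
t=29: queue=[E,H] q_used=0 → run E
t=30: queue=[H] q_used=0 → run H
t=31: (idle)
t=32: (idle)
t=33: (idle)
t=34: (idle)
t=35: (idle)
t=36: (idle)

completion order = A, F, B, D, C, E, H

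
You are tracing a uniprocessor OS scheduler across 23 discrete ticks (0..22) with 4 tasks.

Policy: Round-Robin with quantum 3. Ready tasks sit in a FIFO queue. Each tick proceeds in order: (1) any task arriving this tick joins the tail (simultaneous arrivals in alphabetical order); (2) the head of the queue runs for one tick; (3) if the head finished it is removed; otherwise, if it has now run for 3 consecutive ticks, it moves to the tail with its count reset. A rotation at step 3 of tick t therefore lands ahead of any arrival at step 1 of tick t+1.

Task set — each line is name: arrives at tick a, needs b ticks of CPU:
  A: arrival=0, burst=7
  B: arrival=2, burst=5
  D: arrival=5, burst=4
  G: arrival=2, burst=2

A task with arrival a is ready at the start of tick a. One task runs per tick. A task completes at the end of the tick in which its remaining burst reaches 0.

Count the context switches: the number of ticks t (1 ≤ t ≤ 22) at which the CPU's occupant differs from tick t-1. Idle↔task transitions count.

context switches = 8

t=0: queue=[A] q_used=0 → run A
t=1: queue=[A] q_used=1 → run A
t=2: queue=[A,B,G] q_used=2 → run A
t=3: queue=[B,G,A] q_used=0 → run B
t=4: queue=[B,G,A] q_used=1 → run B
t=5: queue=[B,G,A,D] q_used=2 → run B
t=6: queue=[G,A,D,B] q_used=0 → run G
t=7: queue=[G,A,D,B] q_used=1 → run G
t=8: queue=[A,D,B] q_used=0 → run A
t=9: queue=[A,D,B] q_used=1 → run A
t=10: queue=[A,D,B] q_used=2 → run A
t=11: queue=[D,B,A] q_used=0 → run D
t=12: queue=[D,B,A] q_used=1 → run D
t=13: queue=[D,B,A] q_used=2 → run D
t=14: queue=[B,A,D] q_used=0 → run B
t=15: queue=[B,A,D] q_used=1 → run B
t=16: queue=[A,D] q_used=0 → run A
t=17: queue=[D] q_used=0 → run D
t=18: (idle)
t=19: (idle)
t=20: (idle)
t=21: (idle)
t=22: (idle)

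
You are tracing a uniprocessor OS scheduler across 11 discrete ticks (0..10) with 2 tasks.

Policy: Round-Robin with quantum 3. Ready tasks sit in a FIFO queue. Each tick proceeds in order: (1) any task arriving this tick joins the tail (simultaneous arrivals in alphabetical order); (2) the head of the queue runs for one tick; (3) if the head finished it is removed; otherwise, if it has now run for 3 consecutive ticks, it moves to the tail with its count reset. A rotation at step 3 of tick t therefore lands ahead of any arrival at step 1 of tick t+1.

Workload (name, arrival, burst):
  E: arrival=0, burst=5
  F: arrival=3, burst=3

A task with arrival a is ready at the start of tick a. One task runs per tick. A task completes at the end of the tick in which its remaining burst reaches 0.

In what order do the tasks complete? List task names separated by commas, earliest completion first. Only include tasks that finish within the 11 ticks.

completion order = E, F

t=0: queue=[E] q_used=0 → run E
t=1: queue=[E] q_used=1 → run E
t=2: queue=[E] q_used=2 → run E
t=3: queue=[E,F] q_used=0 → run E
t=4: queue=[E,F] q_used=1 → run E
t=5: queue=[F] q_used=0 → run F
t=6: queue=[F] q_used=1 → run F
t=7: queue=[F] q_used=2 → run F
t=8: (idle)
t=9: (idle)
t=10: (idle)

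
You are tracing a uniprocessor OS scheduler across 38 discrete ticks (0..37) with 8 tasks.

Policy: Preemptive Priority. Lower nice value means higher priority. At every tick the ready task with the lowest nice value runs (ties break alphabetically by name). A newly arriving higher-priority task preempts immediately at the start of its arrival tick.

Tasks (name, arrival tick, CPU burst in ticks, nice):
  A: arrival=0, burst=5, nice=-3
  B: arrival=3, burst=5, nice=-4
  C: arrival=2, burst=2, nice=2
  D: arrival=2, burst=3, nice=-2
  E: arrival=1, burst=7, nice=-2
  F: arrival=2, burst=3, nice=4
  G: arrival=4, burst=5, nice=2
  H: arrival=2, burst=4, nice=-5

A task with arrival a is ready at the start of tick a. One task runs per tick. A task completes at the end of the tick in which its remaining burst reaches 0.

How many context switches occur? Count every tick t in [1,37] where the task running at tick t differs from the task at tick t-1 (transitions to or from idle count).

t=0: ready={A} → run A
t=1: ready={A,E} → run A
t=2: ready={A,C,D,E,F,H} → run H
t=3: ready={A,B,C,D,E,F,H} → run H
t=4: ready={A,B,C,D,E,F,G,H} → run H
t=5: ready={A,B,C,D,E,F,G,H} → run H
t=6: ready={A,B,C,D,E,F,G} → run B
t=7: ready={A,B,C,D,E,F,G} → run B
t=8: ready={A,B,C,D,E,F,G} → run B
t=9: ready={A,B,C,D,E,F,G} → run B
t=10: ready={A,B,C,D,E,F,G} → run B
t=11: ready={A,C,D,E,F,G} → run A
t=12: ready={A,C,D,E,F,G} → run A
t=13: ready={A,C,D,E,F,G} → run A
t=14: ready={C,D,E,F,G} → run D
t=15: ready={C,D,E,F,G} → run D
t=16: ready={C,D,E,F,G} → run D
t=17: ready={C,E,F,G} → run E
t=18: ready={C,E,F,G} → run E
t=19: ready={C,E,F,G} → run E
t=20: ready={C,E,F,G} → run E
t=21: ready={C,E,F,G} → run E
t=22: ready={C,E,F,G} → run E
t=23: ready={C,E,F,G} → run E
t=24: ready={C,F,G} → run C
t=25: ready={C,F,G} → run C
t=26: ready={F,G} → run G
t=27: ready={F,G} → run G
t=28: ready={F,G} → run G
t=29: ready={F,G} → run G
t=30: ready={F,G} → run G
t=31: ready={F} → run F
t=32: ready={F} → run F
t=33: ready={F} → run F
t=34: (idle)
t=35: (idle)
t=36: (idle)
t=37: (idle)

context switches = 9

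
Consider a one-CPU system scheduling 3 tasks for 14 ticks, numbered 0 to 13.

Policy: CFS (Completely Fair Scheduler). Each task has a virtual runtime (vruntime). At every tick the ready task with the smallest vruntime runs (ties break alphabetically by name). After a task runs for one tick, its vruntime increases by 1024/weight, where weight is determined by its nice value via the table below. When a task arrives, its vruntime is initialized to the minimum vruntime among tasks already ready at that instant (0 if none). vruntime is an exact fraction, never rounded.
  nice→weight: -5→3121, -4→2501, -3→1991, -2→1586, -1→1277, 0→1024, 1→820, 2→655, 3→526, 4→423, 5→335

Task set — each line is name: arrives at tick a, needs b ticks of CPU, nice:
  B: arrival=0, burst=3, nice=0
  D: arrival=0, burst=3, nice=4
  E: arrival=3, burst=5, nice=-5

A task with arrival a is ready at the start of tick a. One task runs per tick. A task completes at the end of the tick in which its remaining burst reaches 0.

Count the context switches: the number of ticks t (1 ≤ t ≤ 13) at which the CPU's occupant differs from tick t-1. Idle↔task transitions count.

t=0: vr[B=0 D=0] → run B
t=1: vr[B=1 D=0] → run D
t=2: vr[B=1 D=1024/423] → run B
t=3: vr[B=2 D=1024/423 E=2] → run B
t=4: vr[D=1024/423 E=2] → run E
t=5: vr[D=1024/423 E=7266/3121] → run E
t=6: vr[D=1024/423 E=8290/3121] → run D
t=7: vr[D=2048/423 E=8290/3121] → run E
t=8: vr[D=2048/423 E=9314/3121] → run E
t=9: vr[D=2048/423 E=10338/3121] → run E
t=10: vr[D=2048/423] → run D
t=11: (idle)
t=12: (idle)
t=13: (idle)

context switches = 7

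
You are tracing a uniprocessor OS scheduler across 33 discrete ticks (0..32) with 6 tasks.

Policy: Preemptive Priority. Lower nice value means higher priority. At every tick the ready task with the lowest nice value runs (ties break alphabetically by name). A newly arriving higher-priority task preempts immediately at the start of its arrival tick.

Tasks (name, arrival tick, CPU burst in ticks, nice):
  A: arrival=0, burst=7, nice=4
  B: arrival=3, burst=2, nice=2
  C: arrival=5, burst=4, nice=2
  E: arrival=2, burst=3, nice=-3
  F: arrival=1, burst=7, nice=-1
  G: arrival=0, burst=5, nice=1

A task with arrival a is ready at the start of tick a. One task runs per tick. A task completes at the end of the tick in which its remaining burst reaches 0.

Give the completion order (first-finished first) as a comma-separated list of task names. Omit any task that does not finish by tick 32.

t=0: ready={A,G} → run G
t=1: ready={A,F,G} → run F
t=2: ready={A,E,F,G} → run E
t=3: ready={A,B,E,F,G} → run E
t=4: ready={A,B,E,F,G} → run E
t=5: ready={A,B,C,F,G} → run F
t=6: ready={A,B,C,F,G} → run F
t=7: ready={A,B,C,F,G} → run F
t=8: ready={A,B,C,F,G} → run F
t=9: ready={A,B,C,F,G} → run F
t=10: ready={A,B,C,F,G} → run F
t=11: ready={A,B,C,G} → run G
t=12: ready={A,B,C,G} → run G
t=13: ready={A,B,C,G} → run G
t=14: ready={A,B,C,G} → run G
t=15: ready={A,B,C} → run B
t=16: ready={A,B,C} → run B
t=17: ready={A,C} → run C
t=18: ready={A,C} → run C
t=19: ready={A,C} → run C
t=20: ready={A,C} → run C
t=21: ready={A} → run A
t=22: ready={A} → run A
t=23: ready={A} → run A
t=24: ready={A} → run A
t=25: ready={A} → run A
t=26: ready={A} → run A
t=27: ready={A} → run A
t=28: (idle)
t=29: (idle)
t=30: (idle)
t=31: (idle)
t=32: (idle)

completion order = E, F, G, B, C, A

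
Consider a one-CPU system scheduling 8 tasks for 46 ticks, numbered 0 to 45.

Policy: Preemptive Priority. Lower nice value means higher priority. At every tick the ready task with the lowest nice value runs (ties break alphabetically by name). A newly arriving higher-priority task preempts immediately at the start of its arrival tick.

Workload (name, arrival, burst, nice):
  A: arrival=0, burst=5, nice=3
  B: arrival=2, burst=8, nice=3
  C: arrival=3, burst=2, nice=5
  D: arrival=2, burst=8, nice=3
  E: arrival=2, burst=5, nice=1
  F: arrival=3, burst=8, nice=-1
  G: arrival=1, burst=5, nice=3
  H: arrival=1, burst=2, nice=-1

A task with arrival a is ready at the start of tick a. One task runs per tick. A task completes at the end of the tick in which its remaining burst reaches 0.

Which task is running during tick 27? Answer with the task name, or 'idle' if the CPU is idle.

t=0: ready={A} → run A
t=1: ready={A,G,H} → run H
t=2: ready={A,B,D,E,G,H} → run H
t=3: ready={A,B,C,D,E,F,G} → run F
t=4: ready={A,B,C,D,E,F,G} → run F
t=5: ready={A,B,C,D,E,F,G} → run F
t=6: ready={A,B,C,D,E,F,G} → run F
t=7: ready={A,B,C,D,E,F,G} → run F
t=8: ready={A,B,C,D,E,F,G} → run F
t=9: ready={A,B,C,D,E,F,G} → run F
t=10: ready={A,B,C,D,E,F,G} → run F
t=11: ready={A,B,C,D,E,G} → run E
t=12: ready={A,B,C,D,E,G} → run E
t=13: ready={A,B,C,D,E,G} → run E
t=14: ready={A,B,C,D,E,G} → run E
t=15: ready={A,B,C,D,E,G} → run E
t=16: ready={A,B,C,D,G} → run A
t=17: ready={A,B,C,D,G} → run A
t=18: ready={A,B,C,D,G} → run A
t=19: ready={A,B,C,D,G} → run A
t=20: ready={B,C,D,G} → run B
t=21: ready={B,C,D,G} → run B
t=22: ready={B,C,D,G} → run B
t=23: ready={B,C,D,G} → run B
t=24: ready={B,C,D,G} → run B
t=25: ready={B,C,D,G} → run B
t=26: ready={B,C,D,G} → run B
t=27: ready={B,C,D,G} → run B
t=28: ready={C,D,G} → run D
t=29: ready={C,D,G} → run D
t=30: ready={C,D,G} → run D
t=31: ready={C,D,G} → run D
t=32: ready={C,D,G} → run D
t=33: ready={C,D,G} → run D
t=34: ready={C,D,G} → run D
t=35: ready={C,D,G} → run D
t=36: ready={C,G} → run G
t=37: ready={C,G} → run G
t=38: ready={C,G} → run G
t=39: ready={C,G} → run G
t=40: ready={C,G} → run G
t=41: ready={C} → run C
t=42: ready={C} → run C
t=43: (idle)
t=44: (idle)
t=45: (idle)

running at tick 27 = B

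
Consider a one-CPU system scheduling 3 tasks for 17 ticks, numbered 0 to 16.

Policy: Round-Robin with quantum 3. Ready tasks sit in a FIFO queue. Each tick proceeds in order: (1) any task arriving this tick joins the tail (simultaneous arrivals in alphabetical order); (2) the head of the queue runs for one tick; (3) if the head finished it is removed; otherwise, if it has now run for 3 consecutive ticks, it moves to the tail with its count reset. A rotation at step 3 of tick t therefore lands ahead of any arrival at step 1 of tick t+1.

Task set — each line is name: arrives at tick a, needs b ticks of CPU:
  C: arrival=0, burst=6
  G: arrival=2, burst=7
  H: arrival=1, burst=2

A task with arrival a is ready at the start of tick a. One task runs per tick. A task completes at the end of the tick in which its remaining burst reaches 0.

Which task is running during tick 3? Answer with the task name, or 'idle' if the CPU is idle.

t=0: queue=[C] q_used=0 → run C
t=1: queue=[C,H] q_used=1 → run C
t=2: queue=[C,H,G] q_used=2 → run C
t=3: queue=[H,G,C] q_used=0 → run H
t=4: queue=[H,G,C] q_used=1 → run H
t=5: queue=[G,C] q_used=0 → run G
t=6: queue=[G,C] q_used=1 → run G
t=7: queue=[G,C] q_used=2 → run G
t=8: queue=[C,G] q_used=0 → run C
t=9: queue=[C,G] q_used=1 → run C
t=10: queue=[C,G] q_used=2 → run C
t=11: queue=[G] q_used=0 → run G
t=12: queue=[G] q_used=1 → run G
t=13: queue=[G] q_used=2 → run G
t=14: queue=[G] q_used=0 → run G
t=15: (idle)
t=16: (idle)

running at tick 3 = H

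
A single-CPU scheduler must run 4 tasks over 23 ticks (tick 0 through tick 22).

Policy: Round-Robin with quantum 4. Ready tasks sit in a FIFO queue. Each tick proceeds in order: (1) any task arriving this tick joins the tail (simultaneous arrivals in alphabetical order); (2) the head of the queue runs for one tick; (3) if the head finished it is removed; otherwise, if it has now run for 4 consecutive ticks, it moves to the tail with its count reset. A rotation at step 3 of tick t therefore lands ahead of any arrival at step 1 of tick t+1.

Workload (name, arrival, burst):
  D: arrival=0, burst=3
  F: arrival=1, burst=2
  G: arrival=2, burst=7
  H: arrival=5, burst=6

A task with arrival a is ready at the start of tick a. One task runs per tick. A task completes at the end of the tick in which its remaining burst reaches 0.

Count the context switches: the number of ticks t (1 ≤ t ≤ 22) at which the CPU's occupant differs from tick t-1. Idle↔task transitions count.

context switches = 6

t=0: queue=[D] q_used=0 → run D
t=1: queue=[D,F] q_used=1 → run D
t=2: queue=[D,F,G] q_used=2 → run D
t=3: queue=[F,G] q_used=0 → run F
t=4: queue=[F,G] q_used=1 → run F
t=5: queue=[G,H] q_used=0 → run G
t=6: queue=[G,H] q_used=1 → run G
t=7: queue=[G,H] q_used=2 → run G
t=8: queue=[G,H] q_used=3 → run G
t=9: queue=[H,G] q_used=0 → run H
t=10: queue=[H,G] q_used=1 → run H
t=11: queue=[H,G] q_used=2 → run H
t=12: queue=[H,G] q_used=3 → run H
t=13: queue=[G,H] q_used=0 → run G
t=14: queue=[G,H] q_used=1 → run G
t=15: queue=[G,H] q_used=2 → run G
t=16: queue=[H] q_used=0 → run H
t=17: queue=[H] q_used=1 → run H
t=18: (idle)
t=19: (idle)
t=20: (idle)
t=21: (idle)
t=22: (idle)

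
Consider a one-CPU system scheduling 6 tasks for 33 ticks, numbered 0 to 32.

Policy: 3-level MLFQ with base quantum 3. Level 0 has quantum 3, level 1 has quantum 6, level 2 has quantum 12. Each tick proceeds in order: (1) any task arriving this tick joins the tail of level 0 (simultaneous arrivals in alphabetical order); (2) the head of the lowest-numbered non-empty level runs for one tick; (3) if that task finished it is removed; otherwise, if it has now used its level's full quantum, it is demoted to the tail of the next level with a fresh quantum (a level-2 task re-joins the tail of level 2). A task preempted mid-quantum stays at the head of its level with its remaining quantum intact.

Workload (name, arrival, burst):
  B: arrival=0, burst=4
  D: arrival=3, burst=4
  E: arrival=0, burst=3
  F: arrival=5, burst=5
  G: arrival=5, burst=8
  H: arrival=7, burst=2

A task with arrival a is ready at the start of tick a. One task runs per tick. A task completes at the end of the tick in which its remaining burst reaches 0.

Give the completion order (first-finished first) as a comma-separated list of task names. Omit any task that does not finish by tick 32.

completion order = E, H, B, D, F, G

t=0: L0/L1/L2 = BE/-/- → run B
t=1: L0/L1/L2 = BE/-/- → run B
t=2: L0/L1/L2 = BE/-/- → run B
t=3: L0/L1/L2 = ED/B/- → run E
t=4: L0/L1/L2 = ED/B/- → run E
t=5: L0/L1/L2 = EDFG/B/- → run E
t=6: L0/L1/L2 = DFG/B/- → run D
t=7: L0/L1/L2 = DFGH/B/- → run D
t=8: L0/L1/L2 = DFGH/B/- → run D
t=9: L0/L1/L2 = FGH/BD/- → run F
t=10: L0/L1/L2 = FGH/BD/- → run F
t=11: L0/L1/L2 = FGH/BD/- → run F
t=12: L0/L1/L2 = GH/BDF/- → run G
t=13: L0/L1/L2 = GH/BDF/- → run G
t=14: L0/L1/L2 = GH/BDF/- → run G
t=15: L0/L1/L2 = H/BDFG/- → run H
t=16: L0/L1/L2 = H/BDFG/- → run H
t=17: L0/L1/L2 = -/BDFG/- → run B
t=18: L0/L1/L2 = -/DFG/- → run D
t=19: L0/L1/L2 = -/FG/- → run F
t=20: L0/L1/L2 = -/FG/- → run F
t=21: L0/L1/L2 = -/G/- → run G
t=22: L0/L1/L2 = -/G/- → run G
t=23: L0/L1/L2 = -/G/- → run G
t=24: L0/L1/L2 = -/G/- → run G
t=25: L0/L1/L2 = -/G/- → run G
t=26: (idle)
t=27: (idle)
t=28: (idle)
t=29: (idle)
t=30: (idle)
t=31: (idle)
t=32: (idle)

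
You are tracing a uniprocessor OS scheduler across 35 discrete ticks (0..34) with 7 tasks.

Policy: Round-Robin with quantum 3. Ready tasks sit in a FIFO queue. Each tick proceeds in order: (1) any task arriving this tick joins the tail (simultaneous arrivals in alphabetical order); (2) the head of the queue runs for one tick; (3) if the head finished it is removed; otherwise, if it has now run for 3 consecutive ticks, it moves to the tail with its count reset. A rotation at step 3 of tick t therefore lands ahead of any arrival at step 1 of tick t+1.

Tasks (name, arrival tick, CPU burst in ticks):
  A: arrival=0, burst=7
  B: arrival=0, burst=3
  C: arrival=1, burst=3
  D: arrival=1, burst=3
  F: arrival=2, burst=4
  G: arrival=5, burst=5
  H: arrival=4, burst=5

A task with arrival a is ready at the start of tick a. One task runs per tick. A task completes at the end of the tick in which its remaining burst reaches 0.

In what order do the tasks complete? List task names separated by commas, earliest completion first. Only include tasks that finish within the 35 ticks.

completion order = B, C, D, F, A, H, G

t=0: queue=[A,B] q_used=0 → run A
t=1: queue=[A,B,C,D] q_used=1 → run A
t=2: queue=[A,B,C,D,F] q_used=2 → run A
t=3: queue=[B,C,D,F,A] q_used=0 → run B
t=4: queue=[B,C,D,F,A,H] q_used=1 → run B
t=5: queue=[B,C,D,F,A,H,G] q_used=2 → run B
t=6: queue=[C,D,F,A,H,G] q_used=0 → run C
t=7: queue=[C,D,F,A,H,G] q_used=1 → run C
t=8: queue=[C,D,F,A,H,G] q_used=2 → run C
t=9: queue=[D,F,A,H,G] q_used=0 → run D
t=10: queue=[D,F,A,H,G] q_used=1 → run D
t=11: queue=[D,F,A,H,G] q_used=2 → run D
t=12: queue=[F,A,H,G] q_used=0 → run F
t=13: queue=[F,A,H,G] q_used=1 → run F
t=14: queue=[F,A,H,G] q_used=2 → run F
t=15: queue=[A,H,G,F] q_used=0 → run A
t=16: queue=[A,H,G,F] q_used=1 → run A
t=17: queue=[A,H,G,F] q_used=2 → run A
t=18: queue=[H,G,F,A] q_used=0 → run H
t=19: queue=[H,G,F,A] q_used=1 → run H
t=20: queue=[H,G,F,A] q_used=2 → run H
t=21: queue=[G,F,A,H] q_used=0 → run G
t=22: queue=[G,F,A,H] q_used=1 → run G
t=23: queue=[G,F,A,H] q_used=2 → run G
t=24: queue=[F,A,H,G] q_used=0 → run F
t=25: queue=[A,H,G] q_used=0 → run A
t=26: queue=[H,G] q_used=0 → run H
t=27: queue=[H,G] q_used=1 → run H
t=28: queue=[G] q_used=0 → run G
t=29: queue=[G] q_used=1 → run G
t=30: (idle)
t=31: (idle)
t=32: (idle)
t=33: (idle)
t=34: (idle)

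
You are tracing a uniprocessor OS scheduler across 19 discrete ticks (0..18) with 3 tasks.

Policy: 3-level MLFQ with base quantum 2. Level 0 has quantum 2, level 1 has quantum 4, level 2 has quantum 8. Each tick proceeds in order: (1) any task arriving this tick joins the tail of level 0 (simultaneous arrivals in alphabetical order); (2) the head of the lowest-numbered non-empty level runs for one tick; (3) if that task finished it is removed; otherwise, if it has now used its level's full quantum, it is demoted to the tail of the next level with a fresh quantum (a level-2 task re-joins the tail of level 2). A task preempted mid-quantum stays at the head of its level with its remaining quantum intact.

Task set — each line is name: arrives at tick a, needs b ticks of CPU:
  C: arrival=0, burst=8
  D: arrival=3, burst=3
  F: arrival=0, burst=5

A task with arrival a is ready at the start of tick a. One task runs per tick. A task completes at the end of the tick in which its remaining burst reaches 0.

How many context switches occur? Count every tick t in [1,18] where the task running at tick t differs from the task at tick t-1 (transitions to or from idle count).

context switches = 7

t=0: L0/L1/L2 = CF/-/- → run C
t=1: L0/L1/L2 = CF/-/- → run C
t=2: L0/L1/L2 = F/C/- → run F
t=3: L0/L1/L2 = FD/C/- → run F
t=4: L0/L1/L2 = D/CF/- → run D
t=5: L0/L1/L2 = D/CF/- → run D
t=6: L0/L1/L2 = -/CFD/- → run C
t=7: L0/L1/L2 = -/CFD/- → run C
t=8: L0/L1/L2 = -/CFD/- → run C
t=9: L0/L1/L2 = -/CFD/- → run C
t=10: L0/L1/L2 = -/FD/C → run F
t=11: L0/L1/L2 = -/FD/C → run F
t=12: L0/L1/L2 = -/FD/C → run F
t=13: L0/L1/L2 = -/D/C → run D
t=14: L0/L1/L2 = -/-/C → run C
t=15: L0/L1/L2 = -/-/C → run C
t=16: (idle)
t=17: (idle)
t=18: (idle)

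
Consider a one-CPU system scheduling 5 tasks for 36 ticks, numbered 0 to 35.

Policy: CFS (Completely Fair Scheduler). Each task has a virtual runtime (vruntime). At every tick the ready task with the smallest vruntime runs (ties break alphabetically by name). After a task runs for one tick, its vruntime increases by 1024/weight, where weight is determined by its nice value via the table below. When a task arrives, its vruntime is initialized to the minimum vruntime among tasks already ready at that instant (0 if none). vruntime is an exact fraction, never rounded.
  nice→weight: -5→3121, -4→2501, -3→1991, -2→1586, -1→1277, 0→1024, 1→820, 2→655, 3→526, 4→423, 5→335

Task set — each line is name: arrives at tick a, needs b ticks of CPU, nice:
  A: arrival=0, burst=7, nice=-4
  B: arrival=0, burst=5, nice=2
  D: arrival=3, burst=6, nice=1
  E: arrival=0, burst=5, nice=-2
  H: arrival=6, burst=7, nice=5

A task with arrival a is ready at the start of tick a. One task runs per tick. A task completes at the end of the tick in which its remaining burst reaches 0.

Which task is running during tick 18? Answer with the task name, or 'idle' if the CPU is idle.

t=0: vr[A=0 B=0 E=0] → run A
t=1: vr[A=1024/2501 B=0 E=0] → run B
t=2: vr[A=1024/2501 B=1024/655 E=0] → run E
t=3: vr[A=1024/2501 B=1024/655 D=1024/2501 E=512/793] → run A
t=4: vr[A=2048/2501 B=1024/655 D=1024/2501 E=512/793] → run D
t=5: vr[A=2048/2501 B=1024/655 D=20736/12505 E=512/793] → run E
t=6: vr[A=2048/2501 B=1024/655 D=20736/12505 E=1024/793 H=2048/2501] → run A
t=7: vr[A=3072/2501 B=1024/655 D=20736/12505 E=1024/793 H=2048/2501] → run H
t=8: vr[A=3072/2501 B=1024/655 D=20736/12505 E=1024/793 H=3247104/837835] → run A
t=9: vr[A=4096/2501 B=1024/655 D=20736/12505 E=1024/793 H=3247104/837835] → run E
t=10: vr[A=4096/2501 B=1024/655 D=20736/12505 E=1536/793 H=3247104/837835] → run B
t=11: vr[A=4096/2501 B=2048/655 D=20736/12505 E=1536/793 H=3247104/837835] → run A
t=12: vr[A=5120/2501 B=2048/655 D=20736/12505 E=1536/793 H=3247104/837835] → run D
t=13: vr[A=5120/2501 B=2048/655 D=36352/12505 E=1536/793 H=3247104/837835] → run E
t=14: vr[A=5120/2501 B=2048/655 D=36352/12505 E=2048/793 H=3247104/837835] → run A
t=15: vr[A=6144/2501 B=2048/655 D=36352/12505 E=2048/793 H=3247104/837835] → run A
t=16: vr[B=2048/655 D=36352/12505 E=2048/793 H=3247104/837835] → run E
t=17: vr[B=2048/655 D=36352/12505 H=3247104/837835] → run D
t=18: vr[B=2048/655 D=51968/12505 H=3247104/837835] → run B
t=19: vr[B=3072/655 D=51968/12505 H=3247104/837835] → run H
t=20: vr[B=3072/655 D=51968/12505 H=5808128/837835] → run D
t=21: vr[B=3072/655 D=67584/12505 H=5808128/837835] → run B
t=22: vr[B=4096/655 D=67584/12505 H=5808128/837835] → run D
t=23: vr[B=4096/655 D=16640/2501 H=5808128/837835] → run B
t=24: vr[D=16640/2501 H=5808128/837835] → run D
t=25: vr[H=5808128/837835] → run H
t=26: vr[H=8369152/837835] → run H
t=27: vr[H=10930176/837835] → run H
t=28: vr[H=2698240/167567] → run H
t=29: vr[H=16052224/837835] → run H
t=30: (idle)
t=31: (idle)
t=32: (idle)
t=33: (idle)
t=34: (idle)
t=35: (idle)

running at tick 18 = B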